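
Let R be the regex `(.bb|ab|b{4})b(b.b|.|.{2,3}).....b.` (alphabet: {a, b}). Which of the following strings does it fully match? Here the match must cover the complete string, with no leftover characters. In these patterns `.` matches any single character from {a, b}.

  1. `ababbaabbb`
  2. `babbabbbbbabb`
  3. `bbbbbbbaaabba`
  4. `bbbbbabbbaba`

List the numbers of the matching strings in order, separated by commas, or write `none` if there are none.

3, 4

1 → no match
2 → no match
3 → match
4 → match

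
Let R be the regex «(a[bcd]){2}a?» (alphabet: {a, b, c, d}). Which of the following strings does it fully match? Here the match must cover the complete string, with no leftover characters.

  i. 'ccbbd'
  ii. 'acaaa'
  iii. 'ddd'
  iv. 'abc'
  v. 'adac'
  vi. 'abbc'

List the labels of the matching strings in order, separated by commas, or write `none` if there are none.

i → no match — must start with 'a'
ii → no match
iii → no match — must start with 'a'
iv → no match
v → match
vi → no match

v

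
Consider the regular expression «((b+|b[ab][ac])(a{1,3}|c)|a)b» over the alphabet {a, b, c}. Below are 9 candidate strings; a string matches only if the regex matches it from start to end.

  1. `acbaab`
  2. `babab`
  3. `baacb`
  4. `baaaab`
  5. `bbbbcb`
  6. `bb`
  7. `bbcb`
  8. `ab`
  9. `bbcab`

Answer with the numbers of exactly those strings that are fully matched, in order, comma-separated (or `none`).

1 → no match
2 → no match
3 → match
4 → match
5 → match
6 → no match
7 → match
8 → match
9 → match

3, 4, 5, 7, 8, 9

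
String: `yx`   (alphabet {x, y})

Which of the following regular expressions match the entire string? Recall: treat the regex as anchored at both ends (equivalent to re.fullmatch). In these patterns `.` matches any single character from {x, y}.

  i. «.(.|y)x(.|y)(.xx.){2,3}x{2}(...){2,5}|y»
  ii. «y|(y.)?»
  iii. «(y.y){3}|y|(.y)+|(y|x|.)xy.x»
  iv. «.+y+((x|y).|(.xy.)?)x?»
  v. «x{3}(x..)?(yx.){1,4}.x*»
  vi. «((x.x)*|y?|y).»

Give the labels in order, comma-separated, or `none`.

ii, vi

i → no match
ii → match
iii → no match
iv → no match
v → no match — must start with `x`
vi → match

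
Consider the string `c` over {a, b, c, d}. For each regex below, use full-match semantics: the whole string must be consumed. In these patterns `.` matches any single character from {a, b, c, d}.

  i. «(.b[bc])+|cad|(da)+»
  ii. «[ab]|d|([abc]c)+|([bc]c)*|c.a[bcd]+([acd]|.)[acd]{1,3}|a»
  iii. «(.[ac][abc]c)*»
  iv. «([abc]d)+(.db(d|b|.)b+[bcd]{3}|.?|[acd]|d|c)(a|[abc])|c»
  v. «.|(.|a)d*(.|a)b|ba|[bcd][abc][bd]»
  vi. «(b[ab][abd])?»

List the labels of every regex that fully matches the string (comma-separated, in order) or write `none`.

iv, v

i → no match
ii → no match
iii → no match
iv → match
v → match
vi → no match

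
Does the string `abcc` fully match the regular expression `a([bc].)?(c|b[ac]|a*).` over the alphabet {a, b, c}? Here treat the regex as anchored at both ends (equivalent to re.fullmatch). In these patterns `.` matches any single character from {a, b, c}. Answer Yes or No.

Yes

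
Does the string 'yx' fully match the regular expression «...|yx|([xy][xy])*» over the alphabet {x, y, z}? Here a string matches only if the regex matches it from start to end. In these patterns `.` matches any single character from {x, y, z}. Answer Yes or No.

Yes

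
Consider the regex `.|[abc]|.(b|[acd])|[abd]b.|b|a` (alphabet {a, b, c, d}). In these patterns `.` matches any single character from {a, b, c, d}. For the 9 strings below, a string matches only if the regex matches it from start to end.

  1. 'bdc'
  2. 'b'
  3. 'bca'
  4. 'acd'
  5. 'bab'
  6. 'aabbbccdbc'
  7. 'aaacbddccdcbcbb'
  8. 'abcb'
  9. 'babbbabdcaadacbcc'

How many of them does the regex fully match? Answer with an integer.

1

1 → no match
2 → match
3 → no match
4 → no match
5 → no match
6 → no match
7 → no match
8 → no match
9 → no match
Total matched: 1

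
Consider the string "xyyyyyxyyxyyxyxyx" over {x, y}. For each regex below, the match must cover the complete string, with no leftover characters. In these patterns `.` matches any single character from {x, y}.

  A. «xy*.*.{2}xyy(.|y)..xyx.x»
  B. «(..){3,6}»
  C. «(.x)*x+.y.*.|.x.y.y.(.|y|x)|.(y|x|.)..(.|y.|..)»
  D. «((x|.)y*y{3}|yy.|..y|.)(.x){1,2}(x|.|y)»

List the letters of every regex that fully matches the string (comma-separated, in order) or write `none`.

A, C

A → match
B → no match
C → match
D → no match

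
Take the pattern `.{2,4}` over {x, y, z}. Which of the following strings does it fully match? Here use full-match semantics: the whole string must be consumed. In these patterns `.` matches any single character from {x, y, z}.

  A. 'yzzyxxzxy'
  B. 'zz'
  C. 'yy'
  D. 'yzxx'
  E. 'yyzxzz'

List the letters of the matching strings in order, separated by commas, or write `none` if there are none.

A → no match
B → match
C → match
D → match
E → no match

B, C, D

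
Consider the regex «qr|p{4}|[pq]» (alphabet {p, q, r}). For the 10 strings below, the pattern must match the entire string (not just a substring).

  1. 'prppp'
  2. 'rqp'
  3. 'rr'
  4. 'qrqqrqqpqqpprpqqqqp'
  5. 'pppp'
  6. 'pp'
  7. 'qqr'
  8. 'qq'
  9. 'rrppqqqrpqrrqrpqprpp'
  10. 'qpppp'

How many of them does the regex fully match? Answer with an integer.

1. 'prppp' → no match
2. 'rqp' → no match
3. 'rr' → no match
4 → no match
5. 'pppp' → match
6. 'pp' → no match
7. 'qqr' → no match
8. 'qq' → no match
9 → no match
10. 'qpppp' → no match
Total matched: 1

1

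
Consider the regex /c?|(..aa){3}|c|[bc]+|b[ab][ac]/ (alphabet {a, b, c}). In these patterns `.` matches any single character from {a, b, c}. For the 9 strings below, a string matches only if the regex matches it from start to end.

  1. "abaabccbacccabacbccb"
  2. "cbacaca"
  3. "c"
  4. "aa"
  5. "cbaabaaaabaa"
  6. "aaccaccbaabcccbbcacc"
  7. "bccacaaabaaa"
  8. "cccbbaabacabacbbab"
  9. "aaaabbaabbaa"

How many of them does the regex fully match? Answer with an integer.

3

1 → no match
2 → no match
3 → match
4 → no match
5 → match
6 → no match
7 → no match
8 → no match
9 → match
Total matched: 3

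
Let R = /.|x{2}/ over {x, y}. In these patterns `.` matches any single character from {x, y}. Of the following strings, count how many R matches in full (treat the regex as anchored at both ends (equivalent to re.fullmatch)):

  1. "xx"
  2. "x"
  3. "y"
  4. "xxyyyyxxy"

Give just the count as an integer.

1 → match
2 → match
3 → match
4 → no match
Total matched: 3

3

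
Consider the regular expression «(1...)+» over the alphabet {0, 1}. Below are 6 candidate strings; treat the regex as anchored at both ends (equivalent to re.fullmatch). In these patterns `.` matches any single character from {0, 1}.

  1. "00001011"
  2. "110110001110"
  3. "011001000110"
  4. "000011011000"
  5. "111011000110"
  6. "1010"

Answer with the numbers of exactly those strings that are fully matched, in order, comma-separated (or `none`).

2, 6

1 → no match — must start with "1"
2 → match
3 → no match — must start with "1"
4 → no match — must start with "1"
5 → no match
6 → match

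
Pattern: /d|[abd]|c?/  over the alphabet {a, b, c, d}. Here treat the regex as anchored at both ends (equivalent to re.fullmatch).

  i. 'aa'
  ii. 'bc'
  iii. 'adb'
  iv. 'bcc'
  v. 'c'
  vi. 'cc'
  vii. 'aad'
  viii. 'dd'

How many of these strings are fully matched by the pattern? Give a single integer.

1

i → no match
ii → no match
iii → no match
iv → no match
v → match
vi → no match
vii → no match
viii → no match
Total matched: 1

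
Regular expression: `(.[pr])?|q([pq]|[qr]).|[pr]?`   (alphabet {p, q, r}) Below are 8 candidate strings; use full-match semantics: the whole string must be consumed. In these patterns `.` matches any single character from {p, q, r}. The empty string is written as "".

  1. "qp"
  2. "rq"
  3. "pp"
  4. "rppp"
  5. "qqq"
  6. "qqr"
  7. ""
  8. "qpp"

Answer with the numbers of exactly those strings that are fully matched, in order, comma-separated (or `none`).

1. "qp" → match
2. "rq" → no match
3. "pp" → match
4. "rppp" → no match
5. "qqq" → match
6. "qqr" → match
7. "" → match
8. "qpp" → match

1, 3, 5, 6, 7, 8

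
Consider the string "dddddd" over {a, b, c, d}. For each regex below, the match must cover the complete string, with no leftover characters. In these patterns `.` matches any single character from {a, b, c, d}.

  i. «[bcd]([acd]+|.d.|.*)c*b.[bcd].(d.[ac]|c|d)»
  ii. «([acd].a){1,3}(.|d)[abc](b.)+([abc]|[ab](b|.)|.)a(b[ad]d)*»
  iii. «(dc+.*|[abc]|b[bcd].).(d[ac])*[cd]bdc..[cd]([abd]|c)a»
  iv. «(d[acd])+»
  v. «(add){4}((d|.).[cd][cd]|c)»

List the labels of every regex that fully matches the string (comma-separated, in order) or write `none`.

i → no match
ii → no match
iii → no match — must end with "a"
iv → match
v → no match — must start with "add"

iv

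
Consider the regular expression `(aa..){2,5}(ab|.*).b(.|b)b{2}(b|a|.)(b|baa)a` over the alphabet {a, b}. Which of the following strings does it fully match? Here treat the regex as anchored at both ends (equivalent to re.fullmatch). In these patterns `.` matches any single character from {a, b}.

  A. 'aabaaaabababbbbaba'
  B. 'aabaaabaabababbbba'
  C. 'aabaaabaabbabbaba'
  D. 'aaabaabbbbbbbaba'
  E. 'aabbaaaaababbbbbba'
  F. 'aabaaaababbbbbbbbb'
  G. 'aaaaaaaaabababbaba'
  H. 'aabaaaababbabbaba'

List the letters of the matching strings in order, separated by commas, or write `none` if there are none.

A → match
B → match
C → match
D → match
E → match
F → no match — must end with 'a'
G → match
H → match

A, B, C, D, E, G, H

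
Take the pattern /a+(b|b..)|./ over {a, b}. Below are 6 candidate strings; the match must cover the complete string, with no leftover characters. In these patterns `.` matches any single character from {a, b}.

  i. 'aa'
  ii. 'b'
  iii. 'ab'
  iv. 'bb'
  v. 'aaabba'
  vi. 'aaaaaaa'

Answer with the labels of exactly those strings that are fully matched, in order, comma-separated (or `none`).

i. 'aa' → no match
ii. 'b' → match
iii. 'ab' → match
iv. 'bb' → no match
v. 'aaabba' → match
vi. 'aaaaaaa' → no match

ii, iii, v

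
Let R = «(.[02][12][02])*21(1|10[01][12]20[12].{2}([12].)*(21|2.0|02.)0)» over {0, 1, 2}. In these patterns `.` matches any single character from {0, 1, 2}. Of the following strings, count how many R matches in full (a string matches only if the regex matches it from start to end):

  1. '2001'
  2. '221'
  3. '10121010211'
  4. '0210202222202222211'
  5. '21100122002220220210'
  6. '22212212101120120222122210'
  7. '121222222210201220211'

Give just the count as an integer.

1 → no match
2 → no match
3 → match
4 → match
5 → no match
6 → no match
7 → no match
Total matched: 2

2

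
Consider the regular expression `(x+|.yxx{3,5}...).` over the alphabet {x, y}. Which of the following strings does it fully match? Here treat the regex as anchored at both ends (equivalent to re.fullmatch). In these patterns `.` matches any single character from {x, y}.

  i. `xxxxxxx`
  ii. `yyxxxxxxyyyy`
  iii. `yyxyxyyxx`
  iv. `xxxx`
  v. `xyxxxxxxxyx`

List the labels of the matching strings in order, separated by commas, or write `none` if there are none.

i → match
ii → match
iii → no match
iv → match
v → match

i, ii, iv, v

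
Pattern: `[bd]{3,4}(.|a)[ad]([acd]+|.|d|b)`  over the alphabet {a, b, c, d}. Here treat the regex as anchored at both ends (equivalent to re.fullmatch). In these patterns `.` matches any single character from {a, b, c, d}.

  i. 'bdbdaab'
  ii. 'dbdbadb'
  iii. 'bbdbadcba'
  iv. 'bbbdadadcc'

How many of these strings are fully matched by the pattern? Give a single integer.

3

i. 'bdbdaab' → match
ii. 'dbdbadb' → match
iii. 'bbdbadcba' → no match
iv. 'bbbdadadcc' → match
Total matched: 3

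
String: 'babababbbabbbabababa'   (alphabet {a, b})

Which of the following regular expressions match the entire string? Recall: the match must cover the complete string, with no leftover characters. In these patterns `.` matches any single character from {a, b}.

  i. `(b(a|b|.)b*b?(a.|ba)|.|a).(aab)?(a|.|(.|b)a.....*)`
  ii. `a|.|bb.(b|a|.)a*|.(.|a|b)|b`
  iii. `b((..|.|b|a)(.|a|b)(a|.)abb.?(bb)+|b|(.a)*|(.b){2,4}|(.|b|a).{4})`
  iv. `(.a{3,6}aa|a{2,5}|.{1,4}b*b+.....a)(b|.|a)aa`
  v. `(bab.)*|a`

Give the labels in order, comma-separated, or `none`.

i, v

i → match
ii → no match
iii → no match
iv → no match — must end with 'aa'
v → match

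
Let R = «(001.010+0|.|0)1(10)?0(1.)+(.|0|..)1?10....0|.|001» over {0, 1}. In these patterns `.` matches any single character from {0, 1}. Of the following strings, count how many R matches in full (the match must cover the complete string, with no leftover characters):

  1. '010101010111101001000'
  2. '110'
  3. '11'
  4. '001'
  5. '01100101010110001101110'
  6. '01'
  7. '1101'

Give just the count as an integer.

1 → match
2 → no match
3 → no match
4 → match
5 → no match
6 → no match
7 → no match
Total matched: 2

2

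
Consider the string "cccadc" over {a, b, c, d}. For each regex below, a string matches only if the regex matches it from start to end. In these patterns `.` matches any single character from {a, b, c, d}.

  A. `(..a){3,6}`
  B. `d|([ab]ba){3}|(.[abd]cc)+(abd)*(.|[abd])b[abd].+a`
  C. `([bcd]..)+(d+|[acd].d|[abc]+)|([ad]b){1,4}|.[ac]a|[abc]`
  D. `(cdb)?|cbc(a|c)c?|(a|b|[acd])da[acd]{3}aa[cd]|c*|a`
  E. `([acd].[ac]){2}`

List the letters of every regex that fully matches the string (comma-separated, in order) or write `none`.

A → no match — must end with "a"
B → no match
C → no match
D → no match
E → match

E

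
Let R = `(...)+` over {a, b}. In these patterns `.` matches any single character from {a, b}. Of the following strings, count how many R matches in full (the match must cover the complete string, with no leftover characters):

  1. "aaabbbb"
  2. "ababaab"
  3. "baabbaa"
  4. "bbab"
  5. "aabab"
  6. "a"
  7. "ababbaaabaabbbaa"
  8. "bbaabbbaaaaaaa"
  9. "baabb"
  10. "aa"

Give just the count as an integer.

1 → no match
2 → no match
3 → no match
4 → no match
5 → no match
6 → no match
7 → no match
8 → no match
9 → no match
10 → no match
Total matched: 0

0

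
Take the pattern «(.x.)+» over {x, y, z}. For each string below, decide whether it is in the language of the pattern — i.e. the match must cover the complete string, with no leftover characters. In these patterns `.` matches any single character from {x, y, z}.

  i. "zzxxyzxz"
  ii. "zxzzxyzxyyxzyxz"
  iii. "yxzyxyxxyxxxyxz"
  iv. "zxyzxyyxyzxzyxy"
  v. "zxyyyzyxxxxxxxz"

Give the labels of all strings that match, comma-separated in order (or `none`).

ii, iii, iv

i → no match
ii → match
iii → match
iv → match
v → no match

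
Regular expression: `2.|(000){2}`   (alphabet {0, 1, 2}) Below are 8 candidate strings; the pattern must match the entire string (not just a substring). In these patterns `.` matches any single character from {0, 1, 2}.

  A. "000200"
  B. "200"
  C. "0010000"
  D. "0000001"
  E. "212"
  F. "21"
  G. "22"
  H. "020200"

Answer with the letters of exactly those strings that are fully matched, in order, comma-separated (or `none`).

A → no match
B → no match
C → no match
D → no match
E → no match
F → match
G → match
H → no match

F, G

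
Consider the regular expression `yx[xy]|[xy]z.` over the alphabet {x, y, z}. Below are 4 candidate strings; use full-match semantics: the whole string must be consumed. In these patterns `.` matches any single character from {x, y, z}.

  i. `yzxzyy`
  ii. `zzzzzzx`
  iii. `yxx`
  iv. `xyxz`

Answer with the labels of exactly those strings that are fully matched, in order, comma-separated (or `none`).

iii

i → no match
ii → no match
iii → match
iv → no match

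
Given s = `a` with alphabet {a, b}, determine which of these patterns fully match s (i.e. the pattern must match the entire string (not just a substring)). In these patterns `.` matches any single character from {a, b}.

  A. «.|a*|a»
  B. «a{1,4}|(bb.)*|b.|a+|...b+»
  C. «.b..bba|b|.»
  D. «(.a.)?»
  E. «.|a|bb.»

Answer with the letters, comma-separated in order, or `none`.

A, B, C, E

A → match
B → match
C → match
D → no match
E → match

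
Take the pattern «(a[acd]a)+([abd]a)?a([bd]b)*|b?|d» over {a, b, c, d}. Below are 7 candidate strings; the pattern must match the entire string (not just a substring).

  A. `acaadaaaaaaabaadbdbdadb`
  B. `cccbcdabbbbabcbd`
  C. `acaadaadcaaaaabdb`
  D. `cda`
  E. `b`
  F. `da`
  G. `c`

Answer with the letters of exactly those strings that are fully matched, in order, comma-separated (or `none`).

E

A → no match
B → no match
C → no match
D → no match
E → match
F → no match
G → no match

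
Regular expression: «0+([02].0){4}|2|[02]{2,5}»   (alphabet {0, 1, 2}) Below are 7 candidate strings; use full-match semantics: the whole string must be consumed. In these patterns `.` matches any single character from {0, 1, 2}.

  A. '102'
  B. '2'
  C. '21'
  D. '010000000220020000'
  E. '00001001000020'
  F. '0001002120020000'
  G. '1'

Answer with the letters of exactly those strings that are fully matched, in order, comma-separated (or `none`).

B

A. '102' → no match
B. '2' → match
C. '21' → no match
D → no match
E → no match
F → no match
G. '1' → no match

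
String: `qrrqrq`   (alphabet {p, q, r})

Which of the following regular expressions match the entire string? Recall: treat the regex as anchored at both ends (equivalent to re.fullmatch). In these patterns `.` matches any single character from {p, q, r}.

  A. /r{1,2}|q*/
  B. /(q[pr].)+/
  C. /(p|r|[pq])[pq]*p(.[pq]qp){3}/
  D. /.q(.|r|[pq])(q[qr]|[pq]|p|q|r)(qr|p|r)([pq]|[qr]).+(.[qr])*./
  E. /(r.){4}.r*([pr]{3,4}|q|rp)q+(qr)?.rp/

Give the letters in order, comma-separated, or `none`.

A → no match
B → match
C → no match — must end with `qp`
D → no match
E → no match — must start with `r`

B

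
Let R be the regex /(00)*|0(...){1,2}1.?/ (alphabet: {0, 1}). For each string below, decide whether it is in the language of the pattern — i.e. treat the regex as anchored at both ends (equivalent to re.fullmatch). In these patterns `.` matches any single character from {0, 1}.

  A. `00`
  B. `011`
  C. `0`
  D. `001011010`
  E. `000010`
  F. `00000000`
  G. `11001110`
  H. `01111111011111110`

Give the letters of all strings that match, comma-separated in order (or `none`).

A, D, E, F

A → match
B → no match
C → no match
D → match
E → match
F → match
G → no match
H → no match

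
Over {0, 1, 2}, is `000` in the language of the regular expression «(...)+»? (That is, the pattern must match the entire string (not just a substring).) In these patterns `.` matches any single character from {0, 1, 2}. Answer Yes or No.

Yes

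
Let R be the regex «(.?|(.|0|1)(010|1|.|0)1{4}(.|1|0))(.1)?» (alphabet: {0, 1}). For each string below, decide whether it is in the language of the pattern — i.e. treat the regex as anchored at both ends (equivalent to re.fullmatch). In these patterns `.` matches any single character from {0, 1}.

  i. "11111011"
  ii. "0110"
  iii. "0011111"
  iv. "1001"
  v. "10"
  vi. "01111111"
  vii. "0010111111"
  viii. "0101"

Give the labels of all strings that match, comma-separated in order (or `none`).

i. "11111011" → no match
ii. "0110" → no match
iii. "0011111" → match
iv. "1001" → no match
v. "10" → no match
vi. "01111111" → no match
vii. "0010111111" → no match
viii. "0101" → no match

iii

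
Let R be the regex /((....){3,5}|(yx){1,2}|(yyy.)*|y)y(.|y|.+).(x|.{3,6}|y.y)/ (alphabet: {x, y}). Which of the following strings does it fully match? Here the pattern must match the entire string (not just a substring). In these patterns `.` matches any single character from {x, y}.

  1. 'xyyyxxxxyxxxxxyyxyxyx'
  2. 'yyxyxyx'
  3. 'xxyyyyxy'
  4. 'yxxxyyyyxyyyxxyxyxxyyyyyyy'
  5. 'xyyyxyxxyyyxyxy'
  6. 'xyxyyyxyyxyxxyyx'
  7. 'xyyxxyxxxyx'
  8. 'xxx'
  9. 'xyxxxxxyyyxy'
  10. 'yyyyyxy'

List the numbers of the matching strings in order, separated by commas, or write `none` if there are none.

1 → no match
2 → match
3 → no match
4 → match
5 → no match
6 → no match
7 → no match
8 → no match
9 → no match
10 → match

2, 4, 10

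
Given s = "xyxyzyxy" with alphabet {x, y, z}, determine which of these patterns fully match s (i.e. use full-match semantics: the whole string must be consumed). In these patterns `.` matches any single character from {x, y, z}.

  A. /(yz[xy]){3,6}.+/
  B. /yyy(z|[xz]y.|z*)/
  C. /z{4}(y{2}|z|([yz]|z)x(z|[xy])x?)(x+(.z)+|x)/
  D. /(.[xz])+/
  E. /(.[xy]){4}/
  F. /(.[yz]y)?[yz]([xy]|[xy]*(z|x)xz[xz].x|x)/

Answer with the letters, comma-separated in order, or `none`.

E

A → no match — must start with "yz"
B → no match — must start with "yyy"
C → no match — must start with "z"
D → no match
E → match
F → no match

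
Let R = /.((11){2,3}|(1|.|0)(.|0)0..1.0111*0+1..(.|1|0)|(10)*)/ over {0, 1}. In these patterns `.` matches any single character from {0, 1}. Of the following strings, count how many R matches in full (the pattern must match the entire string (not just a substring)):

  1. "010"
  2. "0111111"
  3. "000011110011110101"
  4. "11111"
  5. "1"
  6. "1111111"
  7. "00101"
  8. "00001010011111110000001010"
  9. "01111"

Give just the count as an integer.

1 → match
2 → match
3 → no match
4 → match
5 → match
6 → match
7 → no match
8 → match
9 → match
Total matched: 7

7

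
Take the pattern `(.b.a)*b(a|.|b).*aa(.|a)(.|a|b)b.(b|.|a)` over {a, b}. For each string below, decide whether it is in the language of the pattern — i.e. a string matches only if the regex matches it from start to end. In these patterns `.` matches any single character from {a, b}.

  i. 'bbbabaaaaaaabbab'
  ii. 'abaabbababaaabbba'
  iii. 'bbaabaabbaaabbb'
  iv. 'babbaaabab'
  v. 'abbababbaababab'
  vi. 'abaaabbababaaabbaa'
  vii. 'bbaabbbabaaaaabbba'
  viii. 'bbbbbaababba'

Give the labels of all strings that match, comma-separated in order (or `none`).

i → match
ii → match
iii → no match
iv → no match
v → match
vi → match
vii → match
viii → match

i, ii, v, vi, vii, viii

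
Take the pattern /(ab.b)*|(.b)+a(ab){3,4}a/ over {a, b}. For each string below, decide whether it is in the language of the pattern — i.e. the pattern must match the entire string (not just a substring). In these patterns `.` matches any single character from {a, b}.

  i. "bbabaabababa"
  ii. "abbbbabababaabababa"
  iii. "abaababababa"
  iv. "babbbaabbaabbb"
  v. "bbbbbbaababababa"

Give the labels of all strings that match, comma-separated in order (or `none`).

i. "bbabaabababa" → match
ii → no match
iii. "abaababababa" → match
iv → no match
v → match

i, iii, v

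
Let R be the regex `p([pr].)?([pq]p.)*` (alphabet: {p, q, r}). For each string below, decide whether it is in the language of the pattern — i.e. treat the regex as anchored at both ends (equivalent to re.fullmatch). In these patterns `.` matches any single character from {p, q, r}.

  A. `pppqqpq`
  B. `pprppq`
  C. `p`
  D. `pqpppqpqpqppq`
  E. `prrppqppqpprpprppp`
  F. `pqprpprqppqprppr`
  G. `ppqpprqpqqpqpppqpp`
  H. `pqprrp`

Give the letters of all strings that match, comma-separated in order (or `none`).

A, B, C, E, F, G

A → match
B → match
C → match
D → no match
E → match
F → match
G → match
H → no match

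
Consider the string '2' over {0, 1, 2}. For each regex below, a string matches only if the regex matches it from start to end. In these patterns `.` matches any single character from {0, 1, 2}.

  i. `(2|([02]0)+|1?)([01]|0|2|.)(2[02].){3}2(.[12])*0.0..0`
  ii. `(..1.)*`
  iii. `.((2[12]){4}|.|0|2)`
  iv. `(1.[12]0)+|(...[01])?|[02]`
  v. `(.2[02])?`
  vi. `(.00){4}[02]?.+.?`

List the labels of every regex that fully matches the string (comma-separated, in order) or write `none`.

i → no match — must end with '0'
ii → no match
iii → no match
iv → match
v → no match
vi → no match

iv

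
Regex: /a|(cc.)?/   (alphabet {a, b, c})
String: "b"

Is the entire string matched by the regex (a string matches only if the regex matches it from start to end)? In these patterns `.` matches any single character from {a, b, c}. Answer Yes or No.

No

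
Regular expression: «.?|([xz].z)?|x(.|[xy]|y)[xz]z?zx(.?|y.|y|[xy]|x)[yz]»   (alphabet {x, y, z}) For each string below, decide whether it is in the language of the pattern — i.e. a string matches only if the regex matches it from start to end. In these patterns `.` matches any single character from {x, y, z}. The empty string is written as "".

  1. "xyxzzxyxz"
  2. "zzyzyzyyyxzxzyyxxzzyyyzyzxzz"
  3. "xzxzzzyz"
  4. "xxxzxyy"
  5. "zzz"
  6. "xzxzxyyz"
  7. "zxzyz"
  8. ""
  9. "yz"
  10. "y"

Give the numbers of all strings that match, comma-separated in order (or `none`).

1, 4, 5, 6, 8, 10

1 → match
2 → no match
3 → no match
4 → match
5 → match
6 → match
7 → no match
8 → match
9 → no match
10 → match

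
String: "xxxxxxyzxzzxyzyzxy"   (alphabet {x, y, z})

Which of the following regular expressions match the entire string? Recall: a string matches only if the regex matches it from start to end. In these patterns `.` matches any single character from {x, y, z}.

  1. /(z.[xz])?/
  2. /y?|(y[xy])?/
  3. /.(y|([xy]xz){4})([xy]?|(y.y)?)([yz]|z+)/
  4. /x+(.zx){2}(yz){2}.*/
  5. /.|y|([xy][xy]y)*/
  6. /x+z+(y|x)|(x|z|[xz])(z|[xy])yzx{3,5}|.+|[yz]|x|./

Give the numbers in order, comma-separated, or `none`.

4, 6

1 → no match
2 → no match
3 → no match
4 → match
5 → no match
6 → match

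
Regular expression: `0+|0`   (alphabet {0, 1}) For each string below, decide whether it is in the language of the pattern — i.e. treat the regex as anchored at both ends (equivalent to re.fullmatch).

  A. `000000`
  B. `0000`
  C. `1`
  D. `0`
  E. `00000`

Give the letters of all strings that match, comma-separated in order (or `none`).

A → match
B → match
C → no match — must start with `0`
D → match
E → match

A, B, D, E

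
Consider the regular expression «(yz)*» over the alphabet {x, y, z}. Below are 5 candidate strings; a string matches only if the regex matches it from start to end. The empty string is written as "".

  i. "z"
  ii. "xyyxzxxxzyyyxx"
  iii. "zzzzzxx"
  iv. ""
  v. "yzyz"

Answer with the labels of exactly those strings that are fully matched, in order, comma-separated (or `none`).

iv, v

i → no match
ii → no match
iii → no match
iv → match
v → match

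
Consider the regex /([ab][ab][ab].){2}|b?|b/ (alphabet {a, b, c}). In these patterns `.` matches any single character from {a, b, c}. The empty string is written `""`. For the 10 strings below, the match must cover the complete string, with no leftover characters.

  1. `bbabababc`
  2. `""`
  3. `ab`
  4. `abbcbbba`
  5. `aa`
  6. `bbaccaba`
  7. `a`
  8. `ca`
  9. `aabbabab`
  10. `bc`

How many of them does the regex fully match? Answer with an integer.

1 → no match
2 → match
3 → no match
4 → match
5 → no match
6 → no match
7 → no match
8 → no match
9 → match
10 → no match
Total matched: 3

3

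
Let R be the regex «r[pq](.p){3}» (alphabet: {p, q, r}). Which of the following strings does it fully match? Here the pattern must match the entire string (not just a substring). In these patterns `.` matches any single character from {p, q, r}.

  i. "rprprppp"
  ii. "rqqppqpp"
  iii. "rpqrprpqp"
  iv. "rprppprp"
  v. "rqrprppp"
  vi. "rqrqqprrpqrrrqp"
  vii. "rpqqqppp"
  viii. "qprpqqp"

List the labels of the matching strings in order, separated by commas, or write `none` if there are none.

i → match
ii → no match
iii → no match
iv → match
v → match
vi → no match
vii → no match
viii → no match — must start with "r"

i, iv, v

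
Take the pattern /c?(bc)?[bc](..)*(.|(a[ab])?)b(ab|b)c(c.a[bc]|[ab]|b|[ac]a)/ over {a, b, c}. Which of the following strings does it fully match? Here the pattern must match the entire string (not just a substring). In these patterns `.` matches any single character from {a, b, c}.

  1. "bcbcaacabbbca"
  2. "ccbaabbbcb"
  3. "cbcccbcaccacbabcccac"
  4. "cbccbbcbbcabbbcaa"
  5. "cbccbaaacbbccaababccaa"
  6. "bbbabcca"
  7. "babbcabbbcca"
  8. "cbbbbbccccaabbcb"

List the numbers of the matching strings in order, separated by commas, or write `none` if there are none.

1 → match
2. "ccbaabbbcb" → match
3 → match
4 → match
5 → no match
6. "bbbabcca" → match
7. "babbcabbbcca" → match
8 → match

1, 2, 3, 4, 6, 7, 8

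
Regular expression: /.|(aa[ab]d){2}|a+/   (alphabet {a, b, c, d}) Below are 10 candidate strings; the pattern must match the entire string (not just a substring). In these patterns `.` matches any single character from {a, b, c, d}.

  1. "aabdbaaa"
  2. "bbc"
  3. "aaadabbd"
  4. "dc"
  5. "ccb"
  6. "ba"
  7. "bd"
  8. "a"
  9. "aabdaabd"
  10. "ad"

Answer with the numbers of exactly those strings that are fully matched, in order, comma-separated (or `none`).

8, 9

1. "aabdbaaa" → no match
2. "bbc" → no match
3. "aaadabbd" → no match
4. "dc" → no match
5. "ccb" → no match
6. "ba" → no match
7. "bd" → no match
8. "a" → match
9. "aabdaabd" → match
10. "ad" → no match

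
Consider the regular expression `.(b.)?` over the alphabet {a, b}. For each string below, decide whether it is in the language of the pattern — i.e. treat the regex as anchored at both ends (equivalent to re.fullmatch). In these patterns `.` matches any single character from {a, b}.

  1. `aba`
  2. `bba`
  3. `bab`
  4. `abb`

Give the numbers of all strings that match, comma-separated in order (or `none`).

1 → match
2 → match
3 → no match
4 → match

1, 2, 4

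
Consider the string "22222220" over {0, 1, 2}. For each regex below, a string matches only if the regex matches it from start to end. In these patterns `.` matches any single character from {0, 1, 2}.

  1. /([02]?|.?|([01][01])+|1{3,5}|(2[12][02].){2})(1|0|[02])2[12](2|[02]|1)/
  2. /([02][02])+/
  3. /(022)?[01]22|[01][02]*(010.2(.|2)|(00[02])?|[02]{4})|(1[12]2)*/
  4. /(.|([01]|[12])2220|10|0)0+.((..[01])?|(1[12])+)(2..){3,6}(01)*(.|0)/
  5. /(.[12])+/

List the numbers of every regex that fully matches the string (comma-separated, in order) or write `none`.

2

1 → no match
2 → match
3 → no match
4 → no match
5 → no match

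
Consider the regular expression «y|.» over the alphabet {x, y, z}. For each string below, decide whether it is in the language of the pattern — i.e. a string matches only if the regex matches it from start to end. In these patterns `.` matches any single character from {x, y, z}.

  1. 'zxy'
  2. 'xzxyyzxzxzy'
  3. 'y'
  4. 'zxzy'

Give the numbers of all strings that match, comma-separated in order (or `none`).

3

1 → no match
2 → no match
3 → match
4 → no match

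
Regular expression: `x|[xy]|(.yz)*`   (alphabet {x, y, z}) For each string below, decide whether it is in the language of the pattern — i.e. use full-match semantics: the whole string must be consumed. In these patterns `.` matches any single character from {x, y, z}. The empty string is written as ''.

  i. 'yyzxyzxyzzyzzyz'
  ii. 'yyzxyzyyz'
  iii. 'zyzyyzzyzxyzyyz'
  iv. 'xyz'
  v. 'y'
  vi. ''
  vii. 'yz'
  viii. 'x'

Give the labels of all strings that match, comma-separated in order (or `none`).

i, ii, iii, iv, v, vi, viii

i → match
ii → match
iii → match
iv → match
v → match
vi → match
vii → no match
viii → match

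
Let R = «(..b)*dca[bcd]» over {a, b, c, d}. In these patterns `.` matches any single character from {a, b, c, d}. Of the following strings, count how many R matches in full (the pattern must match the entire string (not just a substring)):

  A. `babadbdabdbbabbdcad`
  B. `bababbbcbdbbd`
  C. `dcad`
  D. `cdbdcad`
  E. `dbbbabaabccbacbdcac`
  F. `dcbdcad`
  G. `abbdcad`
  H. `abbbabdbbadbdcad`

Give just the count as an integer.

A → match
B → no match
C → match
D → match
E → match
F → match
G → match
H → match
Total matched: 7

7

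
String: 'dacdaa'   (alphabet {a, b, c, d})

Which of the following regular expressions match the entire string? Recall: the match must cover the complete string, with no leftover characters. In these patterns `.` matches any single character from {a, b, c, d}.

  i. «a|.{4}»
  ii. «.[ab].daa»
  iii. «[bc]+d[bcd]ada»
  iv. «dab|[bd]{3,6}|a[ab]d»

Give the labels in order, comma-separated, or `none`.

i → no match
ii → match
iii → no match — must end with 'ada'
iv → no match

ii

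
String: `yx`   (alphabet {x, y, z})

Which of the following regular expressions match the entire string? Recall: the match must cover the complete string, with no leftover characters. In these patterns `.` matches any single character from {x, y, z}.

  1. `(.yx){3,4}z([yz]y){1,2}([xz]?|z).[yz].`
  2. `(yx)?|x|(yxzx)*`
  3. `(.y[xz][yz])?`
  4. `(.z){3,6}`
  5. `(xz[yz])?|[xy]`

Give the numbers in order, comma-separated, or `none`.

2

1 → no match
2 → match
3 → no match
4 → no match — must end with `z`
5 → no match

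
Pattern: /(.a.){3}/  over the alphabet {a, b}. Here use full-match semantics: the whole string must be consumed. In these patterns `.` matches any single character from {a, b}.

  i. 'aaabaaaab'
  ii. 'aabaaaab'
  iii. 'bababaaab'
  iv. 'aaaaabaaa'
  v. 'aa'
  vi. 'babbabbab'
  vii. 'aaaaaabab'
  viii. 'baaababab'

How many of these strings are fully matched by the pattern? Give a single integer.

4

i → match
ii → no match
iii → no match
iv → match
v → no match
vi → match
vii → match
viii → no match
Total matched: 4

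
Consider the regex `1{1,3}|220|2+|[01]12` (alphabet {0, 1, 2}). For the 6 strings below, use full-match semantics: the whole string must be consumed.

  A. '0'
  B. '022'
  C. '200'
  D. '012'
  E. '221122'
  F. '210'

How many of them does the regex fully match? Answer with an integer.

A → no match
B → no match
C → no match
D → match
E → no match
F → no match
Total matched: 1

1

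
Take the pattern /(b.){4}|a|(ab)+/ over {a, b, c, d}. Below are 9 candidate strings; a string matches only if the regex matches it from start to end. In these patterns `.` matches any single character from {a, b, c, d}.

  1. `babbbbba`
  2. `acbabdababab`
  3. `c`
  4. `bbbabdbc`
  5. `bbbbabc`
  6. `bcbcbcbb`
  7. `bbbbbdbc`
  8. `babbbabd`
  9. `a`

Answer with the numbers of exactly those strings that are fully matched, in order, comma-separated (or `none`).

1, 4, 6, 7, 8, 9

1 → match
2 → no match
3 → no match
4 → match
5 → no match
6 → match
7 → match
8 → match
9 → match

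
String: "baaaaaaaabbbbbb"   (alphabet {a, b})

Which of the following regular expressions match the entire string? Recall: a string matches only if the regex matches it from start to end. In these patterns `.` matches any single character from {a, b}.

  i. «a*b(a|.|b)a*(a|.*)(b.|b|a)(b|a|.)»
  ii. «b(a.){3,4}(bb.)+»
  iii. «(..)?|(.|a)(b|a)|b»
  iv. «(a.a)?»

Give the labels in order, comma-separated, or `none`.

i → match
ii → match
iii → no match
iv → no match

i, ii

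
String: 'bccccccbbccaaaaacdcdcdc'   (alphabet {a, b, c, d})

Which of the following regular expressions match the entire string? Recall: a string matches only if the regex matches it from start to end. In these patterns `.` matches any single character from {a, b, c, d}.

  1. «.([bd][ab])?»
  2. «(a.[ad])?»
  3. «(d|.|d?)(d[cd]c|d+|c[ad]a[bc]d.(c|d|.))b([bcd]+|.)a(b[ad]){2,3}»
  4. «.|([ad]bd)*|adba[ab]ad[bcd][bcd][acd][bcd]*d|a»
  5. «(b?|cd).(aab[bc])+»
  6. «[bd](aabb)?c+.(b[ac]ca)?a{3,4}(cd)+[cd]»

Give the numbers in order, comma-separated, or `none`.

1 → no match
2 → no match
3 → no match
4 → no match
5 → no match
6 → match

6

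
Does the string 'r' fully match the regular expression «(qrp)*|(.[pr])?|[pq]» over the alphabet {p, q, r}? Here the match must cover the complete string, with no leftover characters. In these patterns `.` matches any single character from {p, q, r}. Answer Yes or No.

No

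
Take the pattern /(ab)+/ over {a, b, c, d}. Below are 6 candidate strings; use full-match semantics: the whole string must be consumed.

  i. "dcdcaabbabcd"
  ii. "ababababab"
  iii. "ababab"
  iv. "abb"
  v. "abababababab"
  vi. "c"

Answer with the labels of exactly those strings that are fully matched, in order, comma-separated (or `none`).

i. "dcdcaabbabcd" → no match — must start with "ab"
ii. "ababababab" → match
iii. "ababab" → match
iv. "abb" → no match — must end with "ab"
v. "abababababab" → match
vi. "c" → no match — must start with "ab"

ii, iii, v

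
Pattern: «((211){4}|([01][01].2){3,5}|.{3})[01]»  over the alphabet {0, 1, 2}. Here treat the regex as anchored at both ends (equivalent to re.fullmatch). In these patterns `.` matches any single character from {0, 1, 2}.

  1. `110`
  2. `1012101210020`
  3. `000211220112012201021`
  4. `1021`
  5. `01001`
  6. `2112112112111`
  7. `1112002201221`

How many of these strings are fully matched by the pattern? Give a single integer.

1. `110` → no match
2 → match
3 → match
4. `1021` → match
5. `01001` → no match
6 → match
7 → match
Total matched: 5

5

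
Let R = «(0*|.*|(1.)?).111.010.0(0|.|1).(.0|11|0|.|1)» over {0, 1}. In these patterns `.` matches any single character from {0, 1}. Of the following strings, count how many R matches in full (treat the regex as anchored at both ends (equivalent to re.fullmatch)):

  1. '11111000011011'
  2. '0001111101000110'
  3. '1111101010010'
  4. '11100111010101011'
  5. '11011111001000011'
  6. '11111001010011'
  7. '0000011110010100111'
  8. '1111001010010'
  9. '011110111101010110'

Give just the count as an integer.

1 → no match
2 → match
3 → match
4 → no match
5 → match
6 → match
7 → match
8 → match
9 → match
Total matched: 7

7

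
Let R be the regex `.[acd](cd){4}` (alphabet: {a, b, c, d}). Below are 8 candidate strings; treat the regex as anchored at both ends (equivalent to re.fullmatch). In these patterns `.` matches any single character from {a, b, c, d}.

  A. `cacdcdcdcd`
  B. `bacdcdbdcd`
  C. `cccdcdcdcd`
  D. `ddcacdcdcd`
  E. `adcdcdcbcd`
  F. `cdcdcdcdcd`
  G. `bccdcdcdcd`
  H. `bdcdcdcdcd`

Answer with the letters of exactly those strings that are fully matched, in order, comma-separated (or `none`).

A, C, F, G, H

A → match
B → no match
C → match
D → no match
E → no match
F → match
G → match
H → match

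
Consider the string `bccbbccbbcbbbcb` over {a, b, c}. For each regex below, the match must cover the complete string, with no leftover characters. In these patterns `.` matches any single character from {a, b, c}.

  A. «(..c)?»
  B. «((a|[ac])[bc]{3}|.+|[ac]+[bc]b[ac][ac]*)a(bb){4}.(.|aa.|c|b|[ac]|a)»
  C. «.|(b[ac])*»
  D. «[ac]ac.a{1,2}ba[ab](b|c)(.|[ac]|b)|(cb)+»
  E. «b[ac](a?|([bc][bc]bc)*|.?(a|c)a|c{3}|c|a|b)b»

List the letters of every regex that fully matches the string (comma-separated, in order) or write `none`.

E

A → no match
B → no match
C → no match
D → no match
E → match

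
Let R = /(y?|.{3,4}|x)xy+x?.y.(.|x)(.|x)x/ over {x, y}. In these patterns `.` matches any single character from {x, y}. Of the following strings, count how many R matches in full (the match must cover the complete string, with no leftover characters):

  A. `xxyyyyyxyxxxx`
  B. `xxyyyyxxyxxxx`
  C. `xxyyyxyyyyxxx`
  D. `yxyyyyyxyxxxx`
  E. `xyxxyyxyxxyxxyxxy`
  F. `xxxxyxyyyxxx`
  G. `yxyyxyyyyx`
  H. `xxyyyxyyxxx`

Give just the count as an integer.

6

A → match
B → match
C → no match
D → match
E → no match — must end with `x`
F → match
G → match
H → match
Total matched: 6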